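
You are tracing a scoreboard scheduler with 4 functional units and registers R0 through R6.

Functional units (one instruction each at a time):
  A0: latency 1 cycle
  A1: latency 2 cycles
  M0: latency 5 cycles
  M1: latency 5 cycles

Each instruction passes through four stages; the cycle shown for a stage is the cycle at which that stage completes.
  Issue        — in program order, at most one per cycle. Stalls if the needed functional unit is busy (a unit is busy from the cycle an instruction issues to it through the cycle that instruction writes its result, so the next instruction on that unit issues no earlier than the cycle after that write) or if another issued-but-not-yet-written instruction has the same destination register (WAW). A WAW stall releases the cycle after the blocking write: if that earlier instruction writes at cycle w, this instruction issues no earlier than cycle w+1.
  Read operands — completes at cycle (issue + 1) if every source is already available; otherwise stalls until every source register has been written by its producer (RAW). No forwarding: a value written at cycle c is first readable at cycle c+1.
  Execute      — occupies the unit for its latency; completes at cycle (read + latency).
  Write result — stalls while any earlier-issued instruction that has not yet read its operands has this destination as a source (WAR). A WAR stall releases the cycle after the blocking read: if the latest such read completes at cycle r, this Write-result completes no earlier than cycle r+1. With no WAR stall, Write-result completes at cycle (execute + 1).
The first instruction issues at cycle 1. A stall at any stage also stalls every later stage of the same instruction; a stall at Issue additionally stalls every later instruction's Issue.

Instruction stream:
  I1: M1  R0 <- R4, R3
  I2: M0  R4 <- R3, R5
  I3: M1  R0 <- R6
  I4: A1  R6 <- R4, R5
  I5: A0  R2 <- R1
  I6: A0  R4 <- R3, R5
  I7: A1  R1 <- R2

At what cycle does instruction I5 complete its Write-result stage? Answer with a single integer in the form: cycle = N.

cycle 1: I1 issues→M1
cycle 2: I1 reads · I2 issues→M0
cycle 3: I2 reads
cycle 7: I1 exec-done
cycle 8: I1 writes R0 · I2 exec-done
cycle 9: I2 writes R4 · I3 issues→M1
cycle 10: I3 reads · I4 issues→A1
cycle 11: I4 reads · I5 issues→A0
cycle 12: I5 reads
cycle 13: I4 exec-done · I5 exec-done
cycle 14: I4 writes R6 · I5 writes R2
cycle 15: I3 exec-done · I6 issues→A0
cycle 16: I3 writes R0 · I6 reads · I7 issues→A1
cycle 17: I6 exec-done · I7 reads
cycle 18: I6 writes R4
cycle 19: I7 exec-done
cycle 20: I7 writes R1

cycle = 14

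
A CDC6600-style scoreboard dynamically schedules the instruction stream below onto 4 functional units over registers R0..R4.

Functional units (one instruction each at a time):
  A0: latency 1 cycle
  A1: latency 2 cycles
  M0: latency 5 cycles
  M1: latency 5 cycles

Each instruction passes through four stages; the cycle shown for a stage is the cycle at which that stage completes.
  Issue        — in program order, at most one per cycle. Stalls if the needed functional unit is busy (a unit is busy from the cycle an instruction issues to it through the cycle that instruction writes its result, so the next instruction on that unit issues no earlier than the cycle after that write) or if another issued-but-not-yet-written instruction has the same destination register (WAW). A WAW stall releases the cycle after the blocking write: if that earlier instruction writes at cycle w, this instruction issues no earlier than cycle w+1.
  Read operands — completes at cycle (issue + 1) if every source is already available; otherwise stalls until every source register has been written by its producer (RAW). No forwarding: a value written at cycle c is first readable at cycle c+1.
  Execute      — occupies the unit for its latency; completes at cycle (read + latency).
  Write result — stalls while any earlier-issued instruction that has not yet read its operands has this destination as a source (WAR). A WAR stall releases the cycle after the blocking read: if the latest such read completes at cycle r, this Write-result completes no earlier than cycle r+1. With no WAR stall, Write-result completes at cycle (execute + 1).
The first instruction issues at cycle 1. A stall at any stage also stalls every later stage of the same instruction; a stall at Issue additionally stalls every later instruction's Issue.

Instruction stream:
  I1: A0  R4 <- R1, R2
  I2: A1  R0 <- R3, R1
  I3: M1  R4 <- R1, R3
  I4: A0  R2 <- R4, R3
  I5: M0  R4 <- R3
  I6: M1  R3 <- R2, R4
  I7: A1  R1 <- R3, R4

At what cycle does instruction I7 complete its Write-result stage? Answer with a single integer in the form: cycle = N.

cycle = 31

1) issue 1, read 2, done 3, write 4
2) issue 2, read 3, done 5, write 6
3) issue 5, read 6, done 11, write 12  <WAW R4: wait I1 write@4>
4) issue 6, read 13, done 14, write 15  <RAW R4: wait I3 write@12>
5) issue 13, read 14, done 19, write 20  <WAW R4: wait I3 write@12>
6) issue 14, read 21, done 26, write 27  <RAW R4: wait I5 write@20>
7) issue 15, read 28, done 30, write 31  <RAW R3: wait I6 write@27>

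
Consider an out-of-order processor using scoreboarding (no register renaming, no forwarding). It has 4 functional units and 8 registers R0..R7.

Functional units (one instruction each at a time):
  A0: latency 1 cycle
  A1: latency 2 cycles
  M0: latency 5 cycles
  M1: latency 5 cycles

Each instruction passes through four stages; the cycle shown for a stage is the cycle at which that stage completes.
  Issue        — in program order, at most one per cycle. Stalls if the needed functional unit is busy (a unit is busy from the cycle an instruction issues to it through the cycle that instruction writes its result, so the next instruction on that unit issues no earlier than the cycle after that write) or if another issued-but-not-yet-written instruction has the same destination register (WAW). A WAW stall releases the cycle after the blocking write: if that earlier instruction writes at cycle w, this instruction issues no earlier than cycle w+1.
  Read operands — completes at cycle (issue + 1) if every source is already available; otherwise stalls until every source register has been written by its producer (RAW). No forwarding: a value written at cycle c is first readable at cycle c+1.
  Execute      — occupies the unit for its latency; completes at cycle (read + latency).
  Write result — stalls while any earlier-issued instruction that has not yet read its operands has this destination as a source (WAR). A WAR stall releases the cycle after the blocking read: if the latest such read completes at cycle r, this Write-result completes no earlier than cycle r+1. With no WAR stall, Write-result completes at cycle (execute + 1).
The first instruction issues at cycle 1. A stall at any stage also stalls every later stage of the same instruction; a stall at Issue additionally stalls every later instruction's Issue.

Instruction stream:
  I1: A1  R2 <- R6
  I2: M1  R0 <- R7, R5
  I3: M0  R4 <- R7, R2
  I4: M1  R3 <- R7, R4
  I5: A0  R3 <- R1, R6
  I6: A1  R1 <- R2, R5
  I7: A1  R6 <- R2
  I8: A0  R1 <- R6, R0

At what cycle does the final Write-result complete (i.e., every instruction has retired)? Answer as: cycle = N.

cycle = 33

I1 -> (1, 2, 4, 5)
I2 -> (2, 3, 8, 9)
I3 -> (3, 6, 11, 12)  // RAW R2: wait I1 write@5
I4 -> (10, 13, 18, 19)  // struct: M1 busy until I2 writes@9, RAW R4: wait I3 write@12
I5 -> (20, 21, 22, 23)  // WAW R3: wait I4 write@19
I6 -> (21, 22, 24, 25)
I7 -> (26, 27, 29, 30)  // struct: A1 busy until I6 writes@25
I8 -> (27, 31, 32, 33)  // RAW R6: wait I7 write@30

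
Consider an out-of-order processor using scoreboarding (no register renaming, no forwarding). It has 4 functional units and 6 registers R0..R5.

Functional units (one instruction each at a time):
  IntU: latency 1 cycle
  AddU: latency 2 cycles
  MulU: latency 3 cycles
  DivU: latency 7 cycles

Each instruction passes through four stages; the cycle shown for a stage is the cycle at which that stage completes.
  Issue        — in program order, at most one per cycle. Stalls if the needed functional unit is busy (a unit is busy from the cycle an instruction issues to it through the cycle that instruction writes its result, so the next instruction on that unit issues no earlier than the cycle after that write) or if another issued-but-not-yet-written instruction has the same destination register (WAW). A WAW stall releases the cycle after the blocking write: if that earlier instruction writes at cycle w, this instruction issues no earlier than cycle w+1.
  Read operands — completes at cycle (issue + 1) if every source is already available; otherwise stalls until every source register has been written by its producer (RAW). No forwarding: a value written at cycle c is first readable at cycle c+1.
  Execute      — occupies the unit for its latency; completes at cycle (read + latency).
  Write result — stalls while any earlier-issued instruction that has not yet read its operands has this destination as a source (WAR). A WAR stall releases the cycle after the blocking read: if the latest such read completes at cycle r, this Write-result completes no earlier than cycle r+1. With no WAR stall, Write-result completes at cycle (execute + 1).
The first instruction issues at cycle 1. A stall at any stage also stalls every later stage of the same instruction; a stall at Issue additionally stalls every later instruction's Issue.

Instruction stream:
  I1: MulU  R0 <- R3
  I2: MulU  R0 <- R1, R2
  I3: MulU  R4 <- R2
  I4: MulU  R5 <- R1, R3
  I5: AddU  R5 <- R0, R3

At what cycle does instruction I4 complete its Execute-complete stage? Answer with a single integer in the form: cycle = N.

cycle = 23

c1: I1 dispatched to MulU
c2: I1 operands ready
c5: I1 complete
c6: R0←I1
c7: I2 dispatched to MulU
c8: I2 operands ready
c11: I2 complete
c12: R0←I2
c13: I3 dispatched to MulU
c14: I3 operands ready
c17: I3 complete
c18: R4←I3
c19: I4 dispatched to MulU
c20: I4 operands ready
c23: I4 complete
c24: R5←I4
c25: I5 dispatched to AddU
c26: I5 operands ready
c28: I5 complete
c29: R5←I5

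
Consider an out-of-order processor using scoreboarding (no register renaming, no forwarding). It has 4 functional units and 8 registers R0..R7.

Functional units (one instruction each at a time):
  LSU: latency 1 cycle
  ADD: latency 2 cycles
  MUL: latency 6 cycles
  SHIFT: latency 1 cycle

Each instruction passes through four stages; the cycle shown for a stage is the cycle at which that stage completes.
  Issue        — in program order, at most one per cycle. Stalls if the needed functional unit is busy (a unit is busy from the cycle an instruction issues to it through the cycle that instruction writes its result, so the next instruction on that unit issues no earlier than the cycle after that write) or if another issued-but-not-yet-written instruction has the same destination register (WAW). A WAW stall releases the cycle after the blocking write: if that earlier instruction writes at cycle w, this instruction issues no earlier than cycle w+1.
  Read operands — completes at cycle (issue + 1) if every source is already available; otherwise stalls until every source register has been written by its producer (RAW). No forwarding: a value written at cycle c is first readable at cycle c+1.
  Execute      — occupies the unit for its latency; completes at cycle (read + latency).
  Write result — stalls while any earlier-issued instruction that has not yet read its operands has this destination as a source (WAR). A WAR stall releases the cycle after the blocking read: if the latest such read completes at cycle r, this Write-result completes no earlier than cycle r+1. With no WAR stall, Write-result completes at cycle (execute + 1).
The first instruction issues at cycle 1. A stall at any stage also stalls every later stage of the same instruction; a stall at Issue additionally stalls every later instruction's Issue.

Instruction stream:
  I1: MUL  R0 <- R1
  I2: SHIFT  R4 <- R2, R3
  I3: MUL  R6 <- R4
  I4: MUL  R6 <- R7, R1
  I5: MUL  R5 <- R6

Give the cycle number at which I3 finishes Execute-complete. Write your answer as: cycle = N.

t=1  I1 issues→MUL
t=2  I1 reads, I2 issues→SHIFT
t=3  I2 reads
t=4  I2 exec-done
t=5  I2 writes R4
t=8  I1 exec-done
t=9  I1 writes R0
t=10  I3 issues→MUL
t=11  I3 reads
t=17  I3 exec-done
t=18  I3 writes R6
t=19  I4 issues→MUL
t=20  I4 reads
t=26  I4 exec-done
t=27  I4 writes R6
t=28  I5 issues→MUL
t=29  I5 reads
t=35  I5 exec-done
t=36  I5 writes R5

cycle = 17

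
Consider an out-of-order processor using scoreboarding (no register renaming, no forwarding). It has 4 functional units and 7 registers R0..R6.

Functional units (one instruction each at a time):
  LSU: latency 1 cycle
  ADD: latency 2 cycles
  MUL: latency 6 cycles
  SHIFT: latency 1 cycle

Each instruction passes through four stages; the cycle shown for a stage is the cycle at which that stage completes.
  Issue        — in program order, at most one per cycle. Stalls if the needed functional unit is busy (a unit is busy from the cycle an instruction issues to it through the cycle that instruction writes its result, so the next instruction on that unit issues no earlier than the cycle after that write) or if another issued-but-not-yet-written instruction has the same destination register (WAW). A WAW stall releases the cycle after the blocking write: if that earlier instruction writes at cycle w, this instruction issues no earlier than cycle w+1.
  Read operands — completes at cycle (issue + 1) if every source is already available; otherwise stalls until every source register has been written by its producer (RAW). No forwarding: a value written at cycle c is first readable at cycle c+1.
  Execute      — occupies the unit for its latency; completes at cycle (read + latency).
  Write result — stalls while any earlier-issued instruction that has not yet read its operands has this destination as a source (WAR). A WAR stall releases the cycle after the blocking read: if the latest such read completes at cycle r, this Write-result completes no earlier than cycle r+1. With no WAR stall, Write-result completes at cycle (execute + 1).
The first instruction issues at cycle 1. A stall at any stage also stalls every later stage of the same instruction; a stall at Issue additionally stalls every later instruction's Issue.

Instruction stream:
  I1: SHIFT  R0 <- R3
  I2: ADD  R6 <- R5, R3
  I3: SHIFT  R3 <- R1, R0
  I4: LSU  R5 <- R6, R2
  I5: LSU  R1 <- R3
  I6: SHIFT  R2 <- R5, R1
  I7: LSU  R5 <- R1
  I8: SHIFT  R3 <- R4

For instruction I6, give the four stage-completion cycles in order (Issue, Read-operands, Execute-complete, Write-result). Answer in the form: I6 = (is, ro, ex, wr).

I6 = (11, 14, 15, 16)

c1: issue I1 (SHIFT)
c2: I1 read-ops | issue I2 (ADD)
c3: I1 finished on SHIFT | I2 read-ops
c4: I1→R0
c5: I2 finished on ADD | issue I3 (SHIFT)
c6: I2→R6 | I3 read-ops | issue I4 (LSU)
c7: I3 finished on SHIFT | I4 read-ops
c8: I3→R3 | I4 finished on LSU
c9: I4→R5
c10: issue I5 (LSU)
c11: I5 read-ops | issue I6 (SHIFT)
c12: I5 finished on LSU
c13: I5→R1
c14: I6 read-ops | issue I7 (LSU)
c15: I6 finished on SHIFT | I7 read-ops
c16: I6→R2 | I7 finished on LSU
c17: I7→R5 | issue I8 (SHIFT)
c18: I8 read-ops
c19: I8 finished on SHIFT
c20: I8→R3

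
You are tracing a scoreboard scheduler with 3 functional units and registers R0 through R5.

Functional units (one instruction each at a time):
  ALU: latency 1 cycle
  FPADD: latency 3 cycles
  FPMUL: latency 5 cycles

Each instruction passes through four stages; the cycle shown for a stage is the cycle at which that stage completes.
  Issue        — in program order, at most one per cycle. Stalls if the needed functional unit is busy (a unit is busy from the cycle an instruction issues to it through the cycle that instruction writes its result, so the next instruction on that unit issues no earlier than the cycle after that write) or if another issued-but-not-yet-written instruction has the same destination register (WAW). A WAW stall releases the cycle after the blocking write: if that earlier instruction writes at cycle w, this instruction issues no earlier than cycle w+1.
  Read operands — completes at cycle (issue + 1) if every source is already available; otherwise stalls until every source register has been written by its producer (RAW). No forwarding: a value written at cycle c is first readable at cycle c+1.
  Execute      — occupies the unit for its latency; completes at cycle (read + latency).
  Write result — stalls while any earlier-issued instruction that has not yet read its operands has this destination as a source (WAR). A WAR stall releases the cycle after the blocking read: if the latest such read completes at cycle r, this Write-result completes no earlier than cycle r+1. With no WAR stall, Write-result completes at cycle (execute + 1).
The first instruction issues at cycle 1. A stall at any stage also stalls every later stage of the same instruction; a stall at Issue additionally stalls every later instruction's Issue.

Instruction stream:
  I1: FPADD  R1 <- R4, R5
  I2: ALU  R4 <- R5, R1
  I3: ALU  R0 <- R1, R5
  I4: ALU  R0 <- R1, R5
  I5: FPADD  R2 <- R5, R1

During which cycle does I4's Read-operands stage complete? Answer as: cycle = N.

[1] I1 dispatched to FPADD
[2] I1 operands ready · I2 dispatched to ALU
[5] I1 complete
[6] R1←I1
[7] I2 operands ready
[8] I2 complete
[9] R4←I2
[10] I3 dispatched to ALU
[11] I3 operands ready
[12] I3 complete
[13] R0←I3
[14] I4 dispatched to ALU
[15] I4 operands ready · I5 dispatched to FPADD
[16] I4 complete · I5 operands ready
[17] R0←I4
[19] I5 complete
[20] R2←I5

cycle = 15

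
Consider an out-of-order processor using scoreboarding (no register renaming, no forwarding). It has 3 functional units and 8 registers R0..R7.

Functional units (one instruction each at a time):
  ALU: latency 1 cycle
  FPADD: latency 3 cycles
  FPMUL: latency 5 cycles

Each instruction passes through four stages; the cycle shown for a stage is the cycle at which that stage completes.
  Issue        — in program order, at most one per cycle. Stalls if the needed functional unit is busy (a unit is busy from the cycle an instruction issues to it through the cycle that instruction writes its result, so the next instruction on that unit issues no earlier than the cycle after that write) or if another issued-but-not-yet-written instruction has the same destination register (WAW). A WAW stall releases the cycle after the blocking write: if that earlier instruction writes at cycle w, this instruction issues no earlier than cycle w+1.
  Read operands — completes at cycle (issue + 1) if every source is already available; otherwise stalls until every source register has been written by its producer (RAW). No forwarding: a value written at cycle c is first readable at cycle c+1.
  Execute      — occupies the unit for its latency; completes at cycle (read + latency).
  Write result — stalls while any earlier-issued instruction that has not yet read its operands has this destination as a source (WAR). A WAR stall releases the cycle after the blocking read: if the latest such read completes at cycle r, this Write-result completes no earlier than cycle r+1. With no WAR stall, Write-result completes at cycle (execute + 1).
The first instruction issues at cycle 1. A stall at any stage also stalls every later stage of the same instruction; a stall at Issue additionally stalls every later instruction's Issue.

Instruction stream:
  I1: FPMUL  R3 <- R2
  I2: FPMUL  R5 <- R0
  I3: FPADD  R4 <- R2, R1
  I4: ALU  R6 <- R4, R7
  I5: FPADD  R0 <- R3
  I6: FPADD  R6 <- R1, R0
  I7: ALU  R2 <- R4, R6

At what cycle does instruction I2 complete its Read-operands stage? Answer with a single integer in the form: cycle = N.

cycle = 10

cycle 1: issue I1 (FPMUL)
cycle 2: I1 read-ops
cycle 7: I1 finished on FPMUL
cycle 8: I1→R3
cycle 9: issue I2 (FPMUL)
cycle 10: I2 read-ops | issue I3 (FPADD)
cycle 11: I3 read-ops | issue I4 (ALU)
cycle 14: I3 finished on FPADD
cycle 15: I2 finished on FPMUL | I3→R4
cycle 16: I2→R5 | I4 read-ops | issue I5 (FPADD)
cycle 17: I4 finished on ALU | I5 read-ops
cycle 18: I4→R6
cycle 20: I5 finished on FPADD
cycle 21: I5→R0
cycle 22: issue I6 (FPADD)
cycle 23: I6 read-ops | issue I7 (ALU)
cycle 26: I6 finished on FPADD
cycle 27: I6→R6
cycle 28: I7 read-ops
cycle 29: I7 finished on ALU
cycle 30: I7→R2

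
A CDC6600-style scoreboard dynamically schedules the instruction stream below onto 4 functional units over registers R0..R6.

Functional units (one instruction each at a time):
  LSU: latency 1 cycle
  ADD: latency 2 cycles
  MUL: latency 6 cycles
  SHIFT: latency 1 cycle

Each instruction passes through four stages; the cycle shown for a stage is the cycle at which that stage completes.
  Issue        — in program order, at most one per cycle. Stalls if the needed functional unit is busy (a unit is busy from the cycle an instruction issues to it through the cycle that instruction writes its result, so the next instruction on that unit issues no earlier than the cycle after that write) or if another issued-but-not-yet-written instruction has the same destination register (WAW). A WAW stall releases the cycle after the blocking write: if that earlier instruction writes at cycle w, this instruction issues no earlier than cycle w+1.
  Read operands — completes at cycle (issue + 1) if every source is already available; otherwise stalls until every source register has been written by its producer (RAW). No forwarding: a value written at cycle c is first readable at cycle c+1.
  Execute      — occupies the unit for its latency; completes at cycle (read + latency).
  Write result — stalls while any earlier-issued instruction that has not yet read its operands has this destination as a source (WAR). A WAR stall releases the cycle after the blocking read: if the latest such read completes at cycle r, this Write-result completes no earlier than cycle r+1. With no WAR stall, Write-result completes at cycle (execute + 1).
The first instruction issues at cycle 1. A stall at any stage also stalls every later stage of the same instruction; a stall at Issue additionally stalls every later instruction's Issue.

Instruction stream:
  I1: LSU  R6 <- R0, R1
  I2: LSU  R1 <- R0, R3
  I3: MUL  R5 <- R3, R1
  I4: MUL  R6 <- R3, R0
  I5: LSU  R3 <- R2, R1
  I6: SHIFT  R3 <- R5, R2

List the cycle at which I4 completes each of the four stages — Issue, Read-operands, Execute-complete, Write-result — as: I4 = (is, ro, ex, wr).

[1] I1→LSU
[2] I1 RO
[3] I1 EX
[4] I1 WR R6
[5] I2→LSU
[6] I2 RO · I3→MUL
[7] I2 EX
[8] I2 WR R1
[9] I3 RO
[15] I3 EX
[16] I3 WR R5
[17] I4→MUL
[18] I4 RO · I5→LSU
[19] I5 RO
[20] I5 EX
[21] I5 WR R3
[22] I6→SHIFT
[23] I6 RO
[24] I4 EX · I6 EX
[25] I4 WR R6 · I6 WR R3

I4 = (17, 18, 24, 25)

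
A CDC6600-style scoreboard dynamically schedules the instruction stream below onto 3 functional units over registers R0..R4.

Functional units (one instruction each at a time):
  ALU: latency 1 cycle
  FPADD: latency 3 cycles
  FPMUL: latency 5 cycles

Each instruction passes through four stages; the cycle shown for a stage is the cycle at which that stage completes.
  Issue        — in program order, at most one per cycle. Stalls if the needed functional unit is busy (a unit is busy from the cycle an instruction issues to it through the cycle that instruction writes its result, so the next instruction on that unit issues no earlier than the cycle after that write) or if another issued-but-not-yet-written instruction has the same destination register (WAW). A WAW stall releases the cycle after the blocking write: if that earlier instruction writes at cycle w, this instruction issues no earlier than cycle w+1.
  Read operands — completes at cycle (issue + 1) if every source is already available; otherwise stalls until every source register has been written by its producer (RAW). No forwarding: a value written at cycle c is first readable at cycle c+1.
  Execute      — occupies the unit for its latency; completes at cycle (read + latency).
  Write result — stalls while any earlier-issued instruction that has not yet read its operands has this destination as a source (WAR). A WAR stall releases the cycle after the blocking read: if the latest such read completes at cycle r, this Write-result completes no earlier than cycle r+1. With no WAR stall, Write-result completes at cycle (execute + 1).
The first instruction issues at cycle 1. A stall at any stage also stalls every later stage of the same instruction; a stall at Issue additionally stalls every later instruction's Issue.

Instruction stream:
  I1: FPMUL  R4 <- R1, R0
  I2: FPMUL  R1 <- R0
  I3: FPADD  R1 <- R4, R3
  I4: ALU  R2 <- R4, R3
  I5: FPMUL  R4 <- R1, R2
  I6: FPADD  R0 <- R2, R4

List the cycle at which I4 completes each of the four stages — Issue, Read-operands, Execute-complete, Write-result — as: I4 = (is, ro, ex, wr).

I4 = (18, 19, 20, 21)

cycle 1: I1→FPMUL
cycle 2: I1 RO
cycle 7: I1 EX
cycle 8: I1 WR R4
cycle 9: I2→FPMUL
cycle 10: I2 RO
cycle 15: I2 EX
cycle 16: I2 WR R1
cycle 17: I3→FPADD
cycle 18: I3 RO, I4→ALU
cycle 19: I4 RO, I5→FPMUL
cycle 20: I4 EX
cycle 21: I3 EX, I4 WR R2
cycle 22: I3 WR R1
cycle 23: I5 RO, I6→FPADD
cycle 28: I5 EX
cycle 29: I5 WR R4
cycle 30: I6 RO
cycle 33: I6 EX
cycle 34: I6 WR R0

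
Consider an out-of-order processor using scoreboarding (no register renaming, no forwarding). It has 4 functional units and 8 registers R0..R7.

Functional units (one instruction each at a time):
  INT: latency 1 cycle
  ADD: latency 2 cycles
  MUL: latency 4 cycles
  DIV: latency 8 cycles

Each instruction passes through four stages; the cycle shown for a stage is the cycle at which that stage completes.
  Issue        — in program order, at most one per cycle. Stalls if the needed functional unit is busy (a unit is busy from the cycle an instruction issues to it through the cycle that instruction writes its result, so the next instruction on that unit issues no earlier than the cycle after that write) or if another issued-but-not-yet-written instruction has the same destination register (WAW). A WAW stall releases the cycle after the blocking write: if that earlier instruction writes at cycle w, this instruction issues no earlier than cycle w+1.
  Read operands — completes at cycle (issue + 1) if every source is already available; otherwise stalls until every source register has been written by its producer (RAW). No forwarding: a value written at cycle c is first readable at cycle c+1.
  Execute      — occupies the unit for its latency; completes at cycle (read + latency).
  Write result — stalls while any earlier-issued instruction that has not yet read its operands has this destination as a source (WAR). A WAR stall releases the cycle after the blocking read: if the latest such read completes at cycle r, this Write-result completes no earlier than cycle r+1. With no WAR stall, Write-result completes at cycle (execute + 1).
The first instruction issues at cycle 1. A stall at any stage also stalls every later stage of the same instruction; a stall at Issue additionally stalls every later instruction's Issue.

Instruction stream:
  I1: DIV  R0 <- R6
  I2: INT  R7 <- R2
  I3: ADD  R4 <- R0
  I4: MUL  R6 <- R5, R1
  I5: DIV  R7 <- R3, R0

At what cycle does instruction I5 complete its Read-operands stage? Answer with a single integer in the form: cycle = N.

cycle = 13

cycle 1: I1 issues→DIV
cycle 2: I1 reads · I2 issues→INT
cycle 3: I2 reads · I3 issues→ADD
cycle 4: I2 exec-done · I4 issues→MUL
cycle 5: I2 writes R7 · I4 reads
cycle 9: I4 exec-done
cycle 10: I1 exec-done · I4 writes R6
cycle 11: I1 writes R0
cycle 12: I3 reads · I5 issues→DIV
cycle 13: I5 reads
cycle 14: I3 exec-done
cycle 15: I3 writes R4
cycle 21: I5 exec-done
cycle 22: I5 writes R7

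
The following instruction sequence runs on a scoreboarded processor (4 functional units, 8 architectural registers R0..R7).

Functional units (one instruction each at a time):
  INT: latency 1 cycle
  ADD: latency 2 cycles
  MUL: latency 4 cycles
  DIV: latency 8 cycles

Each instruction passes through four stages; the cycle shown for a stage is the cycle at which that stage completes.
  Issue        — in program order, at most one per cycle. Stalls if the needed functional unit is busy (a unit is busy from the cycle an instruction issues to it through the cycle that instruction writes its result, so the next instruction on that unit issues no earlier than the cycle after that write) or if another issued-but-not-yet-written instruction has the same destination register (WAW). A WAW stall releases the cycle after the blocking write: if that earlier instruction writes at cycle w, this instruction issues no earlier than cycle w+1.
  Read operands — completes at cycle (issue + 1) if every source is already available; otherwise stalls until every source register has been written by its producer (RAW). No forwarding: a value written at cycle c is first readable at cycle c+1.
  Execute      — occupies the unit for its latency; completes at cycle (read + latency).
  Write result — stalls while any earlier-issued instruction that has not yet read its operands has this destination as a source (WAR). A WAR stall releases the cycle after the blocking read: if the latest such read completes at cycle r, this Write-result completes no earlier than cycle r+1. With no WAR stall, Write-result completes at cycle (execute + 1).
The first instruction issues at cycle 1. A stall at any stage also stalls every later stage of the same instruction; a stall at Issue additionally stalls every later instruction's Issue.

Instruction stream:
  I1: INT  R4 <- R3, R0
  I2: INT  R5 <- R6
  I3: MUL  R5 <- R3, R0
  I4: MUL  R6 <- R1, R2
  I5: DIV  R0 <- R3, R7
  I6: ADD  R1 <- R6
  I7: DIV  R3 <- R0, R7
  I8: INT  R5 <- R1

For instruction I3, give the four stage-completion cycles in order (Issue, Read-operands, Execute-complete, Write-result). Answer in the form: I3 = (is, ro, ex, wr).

I3 = (9, 10, 14, 15)

c1: I1→INT
c2: I1 RO
c3: I1 EX
c4: I1 WR R4
c5: I2→INT
c6: I2 RO
c7: I2 EX
c8: I2 WR R5
c9: I3→MUL
c10: I3 RO
c14: I3 EX
c15: I3 WR R5
c16: I4→MUL
c17: I4 RO | I5→DIV
c18: I5 RO | I6→ADD
c21: I4 EX
c22: I4 WR R6
c23: I6 RO
c25: I6 EX
c26: I5 EX | I6 WR R1
c27: I5 WR R0
c28: I7→DIV
c29: I7 RO | I8→INT
c30: I8 RO
c31: I8 EX
c32: I8 WR R5
c37: I7 EX
c38: I7 WR R3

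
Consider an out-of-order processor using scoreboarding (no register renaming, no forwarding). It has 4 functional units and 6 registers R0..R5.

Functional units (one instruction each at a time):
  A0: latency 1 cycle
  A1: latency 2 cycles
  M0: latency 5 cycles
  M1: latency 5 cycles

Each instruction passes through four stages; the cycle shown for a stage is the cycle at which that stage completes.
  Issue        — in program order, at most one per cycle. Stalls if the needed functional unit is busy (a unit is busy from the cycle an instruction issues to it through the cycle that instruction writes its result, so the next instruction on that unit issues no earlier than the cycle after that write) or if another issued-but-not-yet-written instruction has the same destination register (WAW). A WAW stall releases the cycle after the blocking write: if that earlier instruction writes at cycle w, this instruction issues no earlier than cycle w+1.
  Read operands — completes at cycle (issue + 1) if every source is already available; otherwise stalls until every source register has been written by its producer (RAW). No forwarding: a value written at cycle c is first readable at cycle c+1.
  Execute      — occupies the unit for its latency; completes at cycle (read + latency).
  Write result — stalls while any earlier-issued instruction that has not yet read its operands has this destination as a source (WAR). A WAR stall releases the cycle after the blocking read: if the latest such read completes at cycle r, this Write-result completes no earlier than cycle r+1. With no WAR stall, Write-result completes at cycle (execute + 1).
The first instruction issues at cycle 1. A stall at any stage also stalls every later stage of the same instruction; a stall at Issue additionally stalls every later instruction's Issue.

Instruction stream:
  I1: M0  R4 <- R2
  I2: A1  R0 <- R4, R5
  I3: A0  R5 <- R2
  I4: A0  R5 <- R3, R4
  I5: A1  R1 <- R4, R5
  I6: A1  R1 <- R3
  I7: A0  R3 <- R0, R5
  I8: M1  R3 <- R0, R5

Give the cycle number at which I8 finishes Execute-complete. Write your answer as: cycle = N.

cycle = 30

I1  is:1  ro:2  ex:7  wr:8
I2  is:2  ro:9  ex:11  wr:12  — RAW R4: wait I1 write@8
I3  is:3  ro:4  ex:5  wr:10  — WAR R5: wait I2 read@9
I4  is:11  ro:12  ex:13  wr:14  — struct: A0 busy until I3 writes@10
I5  is:13  ro:15  ex:17  wr:18  — struct: A1 busy until I2 writes@12, RAW R5: wait I4 write@14
I6  is:19  ro:20  ex:22  wr:23  — struct: A1 busy until I5 writes@18
I7  is:20  ro:21  ex:22  wr:23
I8  is:24  ro:25  ex:30  wr:31  — WAW R3: wait I7 write@23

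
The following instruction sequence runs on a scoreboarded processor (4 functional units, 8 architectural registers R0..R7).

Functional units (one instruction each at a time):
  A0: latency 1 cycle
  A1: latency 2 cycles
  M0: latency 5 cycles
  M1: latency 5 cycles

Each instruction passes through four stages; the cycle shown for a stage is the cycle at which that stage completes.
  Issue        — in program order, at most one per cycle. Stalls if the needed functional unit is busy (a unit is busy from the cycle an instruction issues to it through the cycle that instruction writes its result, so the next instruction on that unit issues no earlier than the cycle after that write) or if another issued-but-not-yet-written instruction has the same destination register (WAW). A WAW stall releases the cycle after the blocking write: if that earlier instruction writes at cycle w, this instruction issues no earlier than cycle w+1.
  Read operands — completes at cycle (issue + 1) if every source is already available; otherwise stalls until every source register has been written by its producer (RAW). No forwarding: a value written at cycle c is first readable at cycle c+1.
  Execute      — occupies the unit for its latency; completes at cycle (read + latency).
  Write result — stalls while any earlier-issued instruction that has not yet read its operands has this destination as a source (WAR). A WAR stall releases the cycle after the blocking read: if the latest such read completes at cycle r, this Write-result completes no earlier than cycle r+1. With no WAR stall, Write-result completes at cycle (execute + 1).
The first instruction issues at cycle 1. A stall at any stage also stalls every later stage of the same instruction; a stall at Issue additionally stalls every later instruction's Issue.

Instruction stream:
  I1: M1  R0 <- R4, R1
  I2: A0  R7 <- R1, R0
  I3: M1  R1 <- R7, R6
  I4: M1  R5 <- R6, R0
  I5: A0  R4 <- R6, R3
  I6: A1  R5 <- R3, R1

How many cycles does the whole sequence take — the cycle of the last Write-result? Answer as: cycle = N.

I1 -> (1, 2, 7, 8)
I2 -> (2, 9, 10, 11)  // RAW R0: wait I1 write@8
I3 -> (9, 12, 17, 18)  // struct: M1 busy until I1 writes@8, RAW R7: wait I2 write@11
I4 -> (19, 20, 25, 26)  // struct: M1 busy until I3 writes@18
I5 -> (20, 21, 22, 23)
I6 -> (27, 28, 30, 31)  // WAW R5: wait I4 write@26

cycle = 31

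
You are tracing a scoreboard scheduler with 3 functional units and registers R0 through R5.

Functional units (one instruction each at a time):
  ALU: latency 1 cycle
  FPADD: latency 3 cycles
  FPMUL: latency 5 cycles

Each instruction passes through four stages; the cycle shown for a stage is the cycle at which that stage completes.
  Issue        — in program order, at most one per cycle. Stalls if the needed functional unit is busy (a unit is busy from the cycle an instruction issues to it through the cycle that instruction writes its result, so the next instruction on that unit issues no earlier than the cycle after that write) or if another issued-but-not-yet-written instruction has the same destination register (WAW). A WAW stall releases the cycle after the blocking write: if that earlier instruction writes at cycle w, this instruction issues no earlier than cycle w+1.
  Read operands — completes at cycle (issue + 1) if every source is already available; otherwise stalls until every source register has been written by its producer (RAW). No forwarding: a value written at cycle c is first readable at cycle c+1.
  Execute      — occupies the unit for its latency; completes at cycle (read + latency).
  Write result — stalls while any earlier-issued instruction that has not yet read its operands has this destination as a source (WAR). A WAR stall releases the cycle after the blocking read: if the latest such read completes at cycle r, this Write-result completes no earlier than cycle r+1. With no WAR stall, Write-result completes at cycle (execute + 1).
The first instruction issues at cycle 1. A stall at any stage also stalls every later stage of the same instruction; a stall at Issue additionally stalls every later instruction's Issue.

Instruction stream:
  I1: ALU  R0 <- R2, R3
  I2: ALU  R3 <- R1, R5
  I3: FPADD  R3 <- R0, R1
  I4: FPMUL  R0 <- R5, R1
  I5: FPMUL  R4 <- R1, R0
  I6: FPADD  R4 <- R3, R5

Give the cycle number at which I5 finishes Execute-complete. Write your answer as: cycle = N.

c1: I1 issues→ALU
c2: I1 reads
c3: I1 exec-done
c4: I1 writes R0
c5: I2 issues→ALU
c6: I2 reads
c7: I2 exec-done
c8: I2 writes R3
c9: I3 issues→FPADD
c10: I3 reads, I4 issues→FPMUL
c11: I4 reads
c13: I3 exec-done
c14: I3 writes R3
c16: I4 exec-done
c17: I4 writes R0
c18: I5 issues→FPMUL
c19: I5 reads
c24: I5 exec-done
c25: I5 writes R4
c26: I6 issues→FPADD
c27: I6 reads
c30: I6 exec-done
c31: I6 writes R4

cycle = 24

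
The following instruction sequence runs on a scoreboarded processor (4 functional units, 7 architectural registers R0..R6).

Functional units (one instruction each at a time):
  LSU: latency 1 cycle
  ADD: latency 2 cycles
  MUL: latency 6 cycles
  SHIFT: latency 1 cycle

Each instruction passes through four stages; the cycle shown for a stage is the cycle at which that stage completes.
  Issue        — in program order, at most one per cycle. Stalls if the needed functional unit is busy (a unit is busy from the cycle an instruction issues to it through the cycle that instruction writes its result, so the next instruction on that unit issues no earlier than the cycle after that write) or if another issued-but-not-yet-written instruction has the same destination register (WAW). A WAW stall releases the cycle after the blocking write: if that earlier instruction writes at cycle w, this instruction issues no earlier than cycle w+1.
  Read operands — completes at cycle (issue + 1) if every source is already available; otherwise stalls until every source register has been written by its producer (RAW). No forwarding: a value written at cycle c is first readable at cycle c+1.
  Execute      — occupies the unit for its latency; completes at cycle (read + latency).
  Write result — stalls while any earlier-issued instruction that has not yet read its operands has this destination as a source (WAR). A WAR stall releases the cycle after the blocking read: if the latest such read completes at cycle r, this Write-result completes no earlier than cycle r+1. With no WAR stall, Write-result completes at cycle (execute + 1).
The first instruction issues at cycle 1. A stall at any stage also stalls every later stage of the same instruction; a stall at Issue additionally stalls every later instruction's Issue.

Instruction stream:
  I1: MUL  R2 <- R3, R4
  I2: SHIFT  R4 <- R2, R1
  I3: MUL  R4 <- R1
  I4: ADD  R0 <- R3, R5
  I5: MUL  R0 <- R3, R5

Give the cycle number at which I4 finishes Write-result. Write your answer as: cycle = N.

cycle = 18

c1: I1 issues→MUL
c2: I1 reads, I2 issues→SHIFT
c8: I1 exec-done
c9: I1 writes R2
c10: I2 reads
c11: I2 exec-done
c12: I2 writes R4
c13: I3 issues→MUL
c14: I3 reads, I4 issues→ADD
c15: I4 reads
c17: I4 exec-done
c18: I4 writes R0
c20: I3 exec-done
c21: I3 writes R4
c22: I5 issues→MUL
c23: I5 reads
c29: I5 exec-done
c30: I5 writes R0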